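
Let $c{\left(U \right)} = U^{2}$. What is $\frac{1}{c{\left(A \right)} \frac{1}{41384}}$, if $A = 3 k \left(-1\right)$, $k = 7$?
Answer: $\frac{5912}{63} \approx 93.841$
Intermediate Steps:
$A = -21$ ($A = 3 \cdot 7 \left(-1\right) = 21 \left(-1\right) = -21$)
$\frac{1}{c{\left(A \right)} \frac{1}{41384}} = \frac{1}{\left(-21\right)^{2} \cdot \frac{1}{41384}} = \frac{1}{441 \cdot \frac{1}{41384}} = \frac{1}{\frac{63}{5912}} = \frac{5912}{63}$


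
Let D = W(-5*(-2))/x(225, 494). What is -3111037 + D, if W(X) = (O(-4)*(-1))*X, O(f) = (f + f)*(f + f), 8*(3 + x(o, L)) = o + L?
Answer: -432435167/139 ≈ -3.1110e+6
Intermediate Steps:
x(o, L) = -3 + L/8 + o/8 (x(o, L) = -3 + (o + L)/8 = -3 + (L + o)/8 = -3 + (L/8 + o/8) = -3 + L/8 + o/8)
O(f) = 4*f² (O(f) = (2*f)*(2*f) = 4*f²)
W(X) = -64*X (W(X) = ((4*(-4)²)*(-1))*X = ((4*16)*(-1))*X = (64*(-1))*X = -64*X)
D = -1024/139 (D = (-(-320)*(-2))/(-3 + (⅛)*494 + (⅛)*225) = (-64*10)/(-3 + 247/4 + 225/8) = -640/695/8 = -640*8/695 = -1024/139 ≈ -7.3669)
-3111037 + D = -3111037 - 1024/139 = -432435167/139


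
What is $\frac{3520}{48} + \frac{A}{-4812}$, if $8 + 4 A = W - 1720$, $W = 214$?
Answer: $\frac{706517}{9624} \approx 73.412$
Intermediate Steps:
$A = - \frac{757}{2}$ ($A = -2 + \frac{214 - 1720}{4} = -2 + \frac{1}{4} \left(-1506\right) = -2 - \frac{753}{2} = - \frac{757}{2} \approx -378.5$)
$\frac{3520}{48} + \frac{A}{-4812} = \frac{3520}{48} - \frac{757}{2 \left(-4812\right)} = 3520 \cdot \frac{1}{48} - - \frac{757}{9624} = \frac{220}{3} + \frac{757}{9624} = \frac{706517}{9624}$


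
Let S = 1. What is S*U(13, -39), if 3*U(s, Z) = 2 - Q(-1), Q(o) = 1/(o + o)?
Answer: ⅚ ≈ 0.83333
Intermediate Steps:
Q(o) = 1/(2*o)
U(s, Z) = ⅚ (U(s, Z) = (2 - 1/(2*(-1)))/3 = (2 - (-1)/2)/3 = (2 - 1*(-½))/3 = (2 + ½)/3 = (⅓)*(5/2) = ⅚)
S*U(13, -39) = 1*(⅚) = ⅚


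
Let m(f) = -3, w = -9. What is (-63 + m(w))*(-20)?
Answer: 1320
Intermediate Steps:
(-63 + m(w))*(-20) = (-63 - 3)*(-20) = -66*(-20) = 1320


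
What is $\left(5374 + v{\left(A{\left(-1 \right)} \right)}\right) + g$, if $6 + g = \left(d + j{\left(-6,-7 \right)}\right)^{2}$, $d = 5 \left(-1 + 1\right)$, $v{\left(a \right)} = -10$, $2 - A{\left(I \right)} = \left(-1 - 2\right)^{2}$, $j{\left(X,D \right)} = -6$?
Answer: $5394$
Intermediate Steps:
$A{\left(I \right)} = -7$ ($A{\left(I \right)} = 2 - \left(-1 - 2\right)^{2} = 2 - \left(-3\right)^{2} = 2 - 9 = -7$)
$d = 0$ ($d = 5 \cdot 0 = 0$)
$g = 30$ ($g = -6 + \left(0 - 6\right)^{2} = -6 + \left(-6\right)^{2} = -6 + 36 = 30$)
$\left(5374 + v{\left(A{\left(-1 \right)} \right)}\right) + g = \left(5374 - 10\right) + 30 = 5364 + 30 = 5394$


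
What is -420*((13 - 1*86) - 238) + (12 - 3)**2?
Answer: 130701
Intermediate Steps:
-420*((13 - 1*86) - 238) + (12 - 3)**2 = -420*((13 - 86) - 238) + 9**2 = -420*(-73 - 238) + 81 = -420*(-311) + 81 = 130620 + 81 = 130701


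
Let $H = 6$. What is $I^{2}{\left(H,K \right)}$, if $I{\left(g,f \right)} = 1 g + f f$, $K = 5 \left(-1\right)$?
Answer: $961$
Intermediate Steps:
$K = -5$
$I{\left(g,f \right)} = g + f^{2}$
$I^{2}{\left(H,K \right)} = \left(6 + \left(-5\right)^{2}\right)^{2} = \left(6 + 25\right)^{2} = 31^{2} = 961$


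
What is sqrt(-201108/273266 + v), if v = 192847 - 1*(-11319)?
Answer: 2*sqrt(952868722322923)/136633 ≈ 451.85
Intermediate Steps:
v = 204166 (v = 192847 + 11319 = 204166)
sqrt(-201108/273266 + v) = sqrt(-201108/273266 + 204166) = sqrt(-201108*1/273266 + 204166) = sqrt(-100554/136633 + 204166) = sqrt(27895712524/136633) = 2*sqrt(952868722322923)/136633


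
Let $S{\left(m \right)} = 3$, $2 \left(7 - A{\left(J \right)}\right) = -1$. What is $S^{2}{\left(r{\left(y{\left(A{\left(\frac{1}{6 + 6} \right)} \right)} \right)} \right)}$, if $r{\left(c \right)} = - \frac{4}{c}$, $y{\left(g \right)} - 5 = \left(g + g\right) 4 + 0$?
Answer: $9$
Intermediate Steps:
$A{\left(J \right)} = \frac{15}{2}$ ($A{\left(J \right)} = 7 - - \frac{1}{2} = 7 + \frac{1}{2} = \frac{15}{2}$)
$y{\left(g \right)} = 5 + 8 g$ ($y{\left(g \right)} = 5 + \left(\left(g + g\right) 4 + 0\right) = 5 + \left(2 g 4 + 0\right) = 5 + \left(8 g + 0\right) = 5 + 8 g$)
$S^{2}{\left(r{\left(y{\left(A{\left(\frac{1}{6 + 6} \right)} \right)} \right)} \right)} = 3^{2} = 9$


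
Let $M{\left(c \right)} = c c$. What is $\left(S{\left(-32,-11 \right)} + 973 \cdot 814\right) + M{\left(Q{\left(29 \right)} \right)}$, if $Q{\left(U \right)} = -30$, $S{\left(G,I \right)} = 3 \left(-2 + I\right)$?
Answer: $792883$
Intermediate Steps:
$S{\left(G,I \right)} = -6 + 3 I$
$M{\left(c \right)} = c^{2}$
$\left(S{\left(-32,-11 \right)} + 973 \cdot 814\right) + M{\left(Q{\left(29 \right)} \right)} = \left(\left(-6 + 3 \left(-11\right)\right) + 973 \cdot 814\right) + \left(-30\right)^{2} = \left(\left(-6 - 33\right) + 792022\right) + 900 = \left(-39 + 792022\right) + 900 = 791983 + 900 = 792883$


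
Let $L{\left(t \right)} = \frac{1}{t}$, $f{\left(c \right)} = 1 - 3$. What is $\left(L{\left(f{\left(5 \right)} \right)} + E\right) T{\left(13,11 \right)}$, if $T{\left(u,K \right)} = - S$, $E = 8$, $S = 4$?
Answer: $-30$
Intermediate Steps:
$f{\left(c \right)} = -2$ ($f{\left(c \right)} = 1 - 3 = -2$)
$T{\left(u,K \right)} = -4$ ($T{\left(u,K \right)} = \left(-1\right) 4 = -4$)
$\left(L{\left(f{\left(5 \right)} \right)} + E\right) T{\left(13,11 \right)} = \left(\frac{1}{-2} + 8\right) \left(-4\right) = \left(- \frac{1}{2} + 8\right) \left(-4\right) = \frac{15}{2} \left(-4\right) = -30$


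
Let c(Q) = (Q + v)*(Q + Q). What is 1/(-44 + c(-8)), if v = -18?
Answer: 1/372 ≈ 0.0026882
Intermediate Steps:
c(Q) = 2*Q*(-18 + Q) (c(Q) = (Q - 18)*(Q + Q) = (-18 + Q)*(2*Q) = 2*Q*(-18 + Q))
1/(-44 + c(-8)) = 1/(-44 + 2*(-8)*(-18 - 8)) = 1/(-44 + 2*(-8)*(-26)) = 1/(-44 + 416) = 1/372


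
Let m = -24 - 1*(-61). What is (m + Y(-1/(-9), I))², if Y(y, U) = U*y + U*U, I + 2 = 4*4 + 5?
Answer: 12967201/81 ≈ 1.6009e+5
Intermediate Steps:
I = 19 (I = -2 + (4*4 + 5) = -2 + (16 + 5) = -2 + 21 = 19)
Y(y, U) = U² + U*y (Y(y, U) = U*y + U² = U² + U*y)
m = 37 (m = -24 + 61 = 37)
(m + Y(-1/(-9), I))² = (37 + 19*(19 - 1/(-9)))² = (37 + 19*(19 - 1*(-⅑)))² = (37 + 19*(19 + ⅑))² = (37 + 19*(172/9))² = (37 + 3268/9)² = (3601/9)² = 12967201/81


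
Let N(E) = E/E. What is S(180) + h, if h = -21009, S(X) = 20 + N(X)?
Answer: -20988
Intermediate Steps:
N(E) = 1
S(X) = 21 (S(X) = 20 + 1 = 21)
S(180) + h = 21 - 21009 = -20988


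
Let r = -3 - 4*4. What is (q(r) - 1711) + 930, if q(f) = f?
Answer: -800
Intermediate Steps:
r = -19 (r = -3 - 16 = -19)
(q(r) - 1711) + 930 = (-19 - 1711) + 930 = -1730 + 930 = -800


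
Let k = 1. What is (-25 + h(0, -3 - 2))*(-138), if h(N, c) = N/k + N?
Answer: 3450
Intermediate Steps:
h(N, c) = 2*N (h(N, c) = N/1 + N = N*1 + N = N + N = 2*N)
(-25 + h(0, -3 - 2))*(-138) = (-25 + 2*0)*(-138) = (-25 + 0)*(-138) = -25*(-138) = 3450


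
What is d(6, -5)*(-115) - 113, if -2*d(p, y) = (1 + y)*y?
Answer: 1037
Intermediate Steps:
d(p, y) = -y*(1 + y)/2 (d(p, y) = -(1 + y)*y/2 = -y*(1 + y)/2)
d(6, -5)*(-115) - 113 = -1/2*(-5)*(1 - 5)*(-115) - 113 = -1/2*(-5)*(-4)*(-115) - 113 = -10*(-115) - 113 = 1150 - 113 = 1037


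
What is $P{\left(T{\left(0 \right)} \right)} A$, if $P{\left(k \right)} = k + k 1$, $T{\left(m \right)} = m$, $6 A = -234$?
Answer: $0$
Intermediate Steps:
$A = -39$ ($A = \frac{1}{6} \left(-234\right) = -39$)
$P{\left(k \right)} = 2 k$ ($P{\left(k \right)} = k + k = 2 k$)
$P{\left(T{\left(0 \right)} \right)} A = 2 \cdot 0 \left(-39\right) = 0 \left(-39\right) = 0$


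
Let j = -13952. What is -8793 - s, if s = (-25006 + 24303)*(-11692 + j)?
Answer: -18036525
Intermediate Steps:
s = 18027732 (s = (-25006 + 24303)*(-11692 - 13952) = -703*(-25644) = 18027732)
-8793 - s = -8793 - 1*18027732 = -8793 - 18027732 = -18036525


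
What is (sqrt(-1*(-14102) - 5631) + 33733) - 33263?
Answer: 470 + sqrt(8471) ≈ 562.04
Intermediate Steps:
(sqrt(-1*(-14102) - 5631) + 33733) - 33263 = (sqrt(14102 - 5631) + 33733) - 33263 = (sqrt(8471) + 33733) - 33263 = (33733 + sqrt(8471)) - 33263 = 470 + sqrt(8471)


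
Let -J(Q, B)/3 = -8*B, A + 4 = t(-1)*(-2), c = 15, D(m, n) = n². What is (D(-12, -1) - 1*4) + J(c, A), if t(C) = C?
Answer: -51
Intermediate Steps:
A = -2 (A = -4 - 1*(-2) = -4 + 2 = -2)
J(Q, B) = 24*B (J(Q, B) = -(-24)*B = 24*B)
(D(-12, -1) - 1*4) + J(c, A) = ((-1)² - 1*4) + 24*(-2) = (1 - 4) - 48 = -3 - 48 = -51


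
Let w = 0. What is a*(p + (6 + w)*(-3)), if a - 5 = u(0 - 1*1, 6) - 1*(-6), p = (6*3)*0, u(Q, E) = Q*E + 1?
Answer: -108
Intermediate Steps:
u(Q, E) = 1 + E*Q (u(Q, E) = E*Q + 1 = 1 + E*Q)
p = 0 (p = 18*0 = 0)
a = 6 (a = 5 + ((1 + 6*(0 - 1*1)) - 1*(-6)) = 5 + ((1 + 6*(0 - 1)) + 6) = 5 + ((1 + 6*(-1)) + 6) = 5 + ((1 - 6) + 6) = 5 + (-5 + 6) = 5 + 1 = 6)
a*(p + (6 + w)*(-3)) = 6*(0 + (6 + 0)*(-3)) = 6*(0 + 6*(-3)) = 6*(0 - 18) = 6*(-18) = -108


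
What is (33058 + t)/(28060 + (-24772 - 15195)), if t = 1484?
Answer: -3838/1323 ≈ -2.9010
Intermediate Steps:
(33058 + t)/(28060 + (-24772 - 15195)) = (33058 + 1484)/(28060 + (-24772 - 15195)) = 34542/(28060 - 39967) = 34542/(-11907) = 34542*(-1/11907) = -3838/1323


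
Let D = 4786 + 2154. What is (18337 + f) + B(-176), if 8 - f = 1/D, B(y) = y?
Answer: 126092859/6940 ≈ 18169.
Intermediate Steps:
D = 6940
f = 55519/6940 (f = 8 - 1/6940 = 55519/6940 ≈ 7.9999)
(18337 + f) + B(-176) = (18337 + 55519/6940) - 176 = 127314299/6940 - 176 = 126092859/6940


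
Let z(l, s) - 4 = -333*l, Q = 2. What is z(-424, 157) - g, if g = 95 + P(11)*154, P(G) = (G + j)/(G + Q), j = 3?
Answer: 1832157/13 ≈ 1.4094e+5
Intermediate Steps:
P(G) = (3 + G)/(2 + G) (P(G) = (G + 3)/(G + 2) = (3 + G)/(2 + G))
z(l, s) = 4 - 333*l
g = 3391/13 (g = 95 + ((3 + 11)/(2 + 11))*154 = 95 + (14/13)*154 = 95 + 2156/13 = 3391/13 ≈ 260.85)
z(-424, 157) - g = (4 - 333*(-424)) - 1*3391/13 = (4 + 141192) - 3391/13 = 141196 - 3391/13 = 1832157/13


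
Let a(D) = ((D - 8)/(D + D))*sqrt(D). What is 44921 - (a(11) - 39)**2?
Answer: 1909591/44 + 117*sqrt(11)/11 ≈ 43435.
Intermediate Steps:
a(D) = (-8 + D)/(2*sqrt(D)) (a(D) = ((-8 + D)/((2*D)))*sqrt(D) = ((-8 + D)*(1/(2*D)))*sqrt(D) = ((-8 + D)/(2*D))*sqrt(D) = (-8 + D)/(2*sqrt(D)))
44921 - (a(11) - 39)**2 = 44921 - ((-8 + 11)/(2*sqrt(11)) - 39)**2 = 44921 - ((1/2)*(sqrt(11)/11)*3 - 39)**2 = 44921 - (3*sqrt(11)/22 - 39)**2 = 44921 - (-39 + 3*sqrt(11)/22)**2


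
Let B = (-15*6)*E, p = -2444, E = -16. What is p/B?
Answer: -611/360 ≈ -1.6972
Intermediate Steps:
B = 1440 (B = -15*6*(-16) = -90*(-16) = 1440)
p/B = -2444/1440 = -2444*1/1440 = -611/360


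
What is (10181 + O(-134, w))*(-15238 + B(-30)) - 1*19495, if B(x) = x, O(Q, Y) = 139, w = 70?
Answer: -157585255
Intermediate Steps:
(10181 + O(-134, w))*(-15238 + B(-30)) - 1*19495 = (10181 + 139)*(-15238 - 30) - 1*19495 = 10320*(-15268) - 19495 = -157565760 - 19495 = -157585255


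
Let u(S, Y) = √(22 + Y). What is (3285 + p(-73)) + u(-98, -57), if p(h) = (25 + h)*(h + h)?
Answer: 10293 + I*√35 ≈ 10293.0 + 5.9161*I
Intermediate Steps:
p(h) = 2*h*(25 + h) (p(h) = (25 + h)*(2*h) = 2*h*(25 + h))
(3285 + p(-73)) + u(-98, -57) = (3285 + 2*(-73)*(25 - 73)) + √(22 - 57) = (3285 + 2*(-73)*(-48)) + √(-35) = (3285 + 7008) + I*√35 = 10293 + I*√35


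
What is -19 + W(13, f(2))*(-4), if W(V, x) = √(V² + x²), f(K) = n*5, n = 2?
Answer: -19 - 4*√269 ≈ -84.605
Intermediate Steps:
f(K) = 10 (f(K) = 2*5 = 10)
-19 + W(13, f(2))*(-4) = -19 + √(13² + 10²)*(-4) = -19 + √(169 + 100)*(-4) = -19 + √269*(-4) = -19 - 4*√269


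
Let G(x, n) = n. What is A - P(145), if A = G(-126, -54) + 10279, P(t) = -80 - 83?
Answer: 10388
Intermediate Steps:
P(t) = -163
A = 10225 (A = -54 + 10279 = 10225)
A - P(145) = 10225 - 1*(-163) = 10225 + 163 = 10388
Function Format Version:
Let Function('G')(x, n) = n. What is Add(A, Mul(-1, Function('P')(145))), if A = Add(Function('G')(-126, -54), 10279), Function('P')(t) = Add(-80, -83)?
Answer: 10388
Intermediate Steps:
Function('P')(t) = -163
A = 10225 (A = Add(-54, 10279) = 10225)
Add(A, Mul(-1, Function('P')(145))) = Add(10225, Mul(-1, -163)) = Add(10225, 163) = 10388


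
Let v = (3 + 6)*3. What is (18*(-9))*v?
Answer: -4374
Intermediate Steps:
v = 27 (v = 9*3 = 27)
(18*(-9))*v = (18*(-9))*27 = -162*27 = -4374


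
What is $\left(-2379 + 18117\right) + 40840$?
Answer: $56578$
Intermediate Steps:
$\left(-2379 + 18117\right) + 40840 = 15738 + 40840 = 56578$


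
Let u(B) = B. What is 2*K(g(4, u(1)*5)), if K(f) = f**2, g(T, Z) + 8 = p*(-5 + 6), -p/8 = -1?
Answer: 0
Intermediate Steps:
p = 8 (p = -8*(-1) = 8)
g(T, Z) = 0 (g(T, Z) = -8 + 8*(-5 + 6) = -8 + 8*1 = -8 + 8 = 0)
2*K(g(4, u(1)*5)) = 2*0**2 = 2*0 = 0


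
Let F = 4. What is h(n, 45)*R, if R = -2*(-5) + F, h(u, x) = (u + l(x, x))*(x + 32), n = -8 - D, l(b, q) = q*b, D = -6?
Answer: 2180794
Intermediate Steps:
l(b, q) = b*q
n = -2 (n = -8 - 1*(-6) = -8 + 6 = -2)
h(u, x) = (32 + x)*(u + x**2) (h(u, x) = (u + x*x)*(x + 32) = (u + x**2)*(32 + x) = (32 + x)*(u + x**2))
R = 14 (R = -2*(-5) + 4 = 10 + 4 = 14)
h(n, 45)*R = (45**3 + 32*(-2) + 32*45**2 - 2*45)*14 = (91125 - 64 + 32*2025 - 90)*14 = (91125 - 64 + 64800 - 90)*14 = 155771*14 = 2180794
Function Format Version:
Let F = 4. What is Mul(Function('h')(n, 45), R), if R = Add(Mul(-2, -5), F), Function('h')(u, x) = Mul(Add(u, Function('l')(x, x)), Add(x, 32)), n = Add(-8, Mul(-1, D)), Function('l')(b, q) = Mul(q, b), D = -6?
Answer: 2180794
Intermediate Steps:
Function('l')(b, q) = Mul(b, q)
n = -2 (n = Add(-8, Mul(-1, -6)) = Add(-8, 6) = -2)
Function('h')(u, x) = Mul(Add(32, x), Add(u, Pow(x, 2))) (Function('h')(u, x) = Mul(Add(u, Mul(x, x)), Add(x, 32)) = Mul(Add(u, Pow(x, 2)), Add(32, x)) = Mul(Add(32, x), Add(u, Pow(x, 2))))
R = 14 (R = Add(Mul(-2, -5), 4) = Add(10, 4) = 14)
Mul(Function('h')(n, 45), R) = Mul(Add(Pow(45, 3), Mul(32, -2), Mul(32, Pow(45, 2)), Mul(-2, 45)), 14) = Mul(Add(91125, -64, Mul(32, 2025), -90), 14) = Mul(Add(91125, -64, 64800, -90), 14) = Mul(155771, 14) = 2180794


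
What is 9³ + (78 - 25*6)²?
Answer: 5913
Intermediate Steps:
9³ + (78 - 25*6)² = 729 + (78 - 150)² = 729 + (-72)² = 729 + 5184 = 5913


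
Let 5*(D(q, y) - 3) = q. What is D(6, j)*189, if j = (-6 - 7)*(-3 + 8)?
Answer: 3969/5 ≈ 793.80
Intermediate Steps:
j = -65 (j = -13*5 = -65)
D(q, y) = 3 + q/5
D(6, j)*189 = (3 + (1/5)*6)*189 = (3 + 6/5)*189 = (21/5)*189 = 3969/5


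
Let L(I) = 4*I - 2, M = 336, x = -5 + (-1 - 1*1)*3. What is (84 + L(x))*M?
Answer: 12768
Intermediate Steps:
x = -11 (x = -5 + (-1 - 1)*3 = -5 - 2*3 = -5 - 6 = -11)
L(I) = -2 + 4*I
(84 + L(x))*M = (84 + (-2 + 4*(-11)))*336 = (84 + (-2 - 44))*336 = (84 - 46)*336 = 38*336 = 12768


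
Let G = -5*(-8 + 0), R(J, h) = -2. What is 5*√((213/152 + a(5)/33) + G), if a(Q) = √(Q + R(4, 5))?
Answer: 5*√(260416926 + 190608*√3)/2508 ≈ 32.192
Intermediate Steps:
a(Q) = √(-2 + Q) (a(Q) = √(Q - 2) = √(-2 + Q))
G = 40 (G = -5*(-8) = 40)
5*√((213/152 + a(5)/33) + G) = 5*√((213/152 + √(-2 + 5)/33) + 40) = 5*√((213*(1/152) + √3*(1/33)) + 40) = 5*√((213/152 + √3/33) + 40) = 5*√(6293/152 + √3/33)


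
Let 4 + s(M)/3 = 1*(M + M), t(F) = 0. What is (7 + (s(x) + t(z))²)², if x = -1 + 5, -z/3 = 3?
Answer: 22801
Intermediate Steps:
z = -9 (z = -3*3 = -9)
x = 4
s(M) = -12 + 6*M (s(M) = -12 + 3*(1*(M + M)) = -12 + 3*(1*(2*M)) = -12 + 3*(2*M) = -12 + 6*M)
(7 + (s(x) + t(z))²)² = (7 + ((-12 + 6*4) + 0)²)² = (7 + ((-12 + 24) + 0)²)² = (7 + (12 + 0)²)² = (7 + 12²)² = (7 + 144)² = 151² = 22801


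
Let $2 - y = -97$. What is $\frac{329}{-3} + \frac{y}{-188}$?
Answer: $- \frac{62149}{564} \approx -110.19$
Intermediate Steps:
$y = 99$ ($y = 2 - -97 = 2 + 97 = 99$)
$\frac{329}{-3} + \frac{y}{-188} = \frac{329}{-3} + \frac{99}{-188} = 329 \left(- \frac{1}{3}\right) + 99 \left(- \frac{1}{188}\right) = - \frac{329}{3} - \frac{99}{188} = - \frac{62149}{564}$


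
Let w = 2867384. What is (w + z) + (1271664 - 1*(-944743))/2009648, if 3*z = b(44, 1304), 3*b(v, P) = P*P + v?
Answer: 6142137630359/2009648 ≈ 3.0563e+6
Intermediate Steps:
b(v, P) = v/3 + P²/3 (b(v, P) = (P*P + v)/3 = (P² + v)/3 = (v + P²)/3 = v/3 + P²/3)
z = 188940 (z = ((⅓)*44 + (⅓)*1304²)/3 = (44/3 + (⅓)*1700416)/3 = (44/3 + 1700416/3)/3 = (⅓)*566820 = 188940)
(w + z) + (1271664 - 1*(-944743))/2009648 = (2867384 + 188940) + (1271664 - 1*(-944743))/2009648 = 3056324 + (1271664 + 944743)*(1/2009648) = 3056324 + 2216407*(1/2009648) = 3056324 + 2216407/2009648 = 6142137630359/2009648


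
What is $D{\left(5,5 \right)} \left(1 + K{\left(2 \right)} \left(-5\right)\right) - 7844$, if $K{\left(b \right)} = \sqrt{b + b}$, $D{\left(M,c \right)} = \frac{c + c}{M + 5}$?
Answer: $-7853$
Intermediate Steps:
$D{\left(M,c \right)} = \frac{2 c}{5 + M}$
$K{\left(b \right)} = \sqrt{2} \sqrt{b}$ ($K{\left(b \right)} = \sqrt{2 b} = \sqrt{2} \sqrt{b}$)
$D{\left(5,5 \right)} \left(1 + K{\left(2 \right)} \left(-5\right)\right) - 7844 = 2 \cdot 5 \frac{1}{5 + 5} \left(1 + \sqrt{2} \sqrt{2} \left(-5\right)\right) - 7844 = 2 \cdot 5 \cdot \frac{1}{10} \left(1 + 2 \left(-5\right)\right) - 7844 = 2 \cdot 5 \cdot \frac{1}{10} \left(1 - 10\right) - 7844 = 1 \left(-9\right) - 7844 = -9 - 7844 = -7853$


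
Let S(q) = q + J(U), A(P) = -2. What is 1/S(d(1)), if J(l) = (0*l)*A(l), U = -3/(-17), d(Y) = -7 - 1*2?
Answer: -⅑ ≈ -0.11111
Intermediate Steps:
d(Y) = -9 (d(Y) = -7 - 2 = -9)
U = 3/17 (U = -3*(-1/17) = 3/17 ≈ 0.17647)
J(l) = 0 (J(l) = (0*l)*(-2) = 0*(-2) = 0)
S(q) = q (S(q) = q + 0 = q)
1/S(d(1)) = 1/(-9) = -⅑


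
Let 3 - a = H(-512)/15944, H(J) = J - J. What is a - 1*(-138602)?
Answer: 138605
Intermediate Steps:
H(J) = 0
a = 3 (a = 3 - 0/15944 = 3 - 1*0 = 3 + 0 = 3)
a - 1*(-138602) = 3 - 1*(-138602) = 3 + 138602 = 138605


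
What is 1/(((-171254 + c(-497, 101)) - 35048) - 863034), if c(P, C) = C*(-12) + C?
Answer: -1/1070447 ≈ -9.3419e-7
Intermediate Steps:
c(P, C) = -11*C (c(P, C) = -12*C + C = -11*C)
1/(((-171254 + c(-497, 101)) - 35048) - 863034) = 1/(((-171254 - 11*101) - 35048) - 863034) = 1/(((-171254 - 1111) - 35048) - 863034) = 1/((-172365 - 35048) - 863034) = 1/(-207413 - 863034) = 1/(-1070447) = -1/1070447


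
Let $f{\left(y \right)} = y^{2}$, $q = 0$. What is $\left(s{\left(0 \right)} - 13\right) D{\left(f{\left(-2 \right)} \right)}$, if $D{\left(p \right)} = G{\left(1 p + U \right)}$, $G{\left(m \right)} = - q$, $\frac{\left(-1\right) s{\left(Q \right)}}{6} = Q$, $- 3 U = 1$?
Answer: $0$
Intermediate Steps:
$U = - \frac{1}{3}$ ($U = \left(- \frac{1}{3}\right) 1 = - \frac{1}{3} \approx -0.33333$)
$s{\left(Q \right)} = - 6 Q$
$G{\left(m \right)} = 0$ ($G{\left(m \right)} = \left(-1\right) 0 = 0$)
$D{\left(p \right)} = 0$
$\left(s{\left(0 \right)} - 13\right) D{\left(f{\left(-2 \right)} \right)} = \left(\left(-6\right) 0 - 13\right) 0 = \left(0 - 13\right) 0 = \left(-13\right) 0 = 0$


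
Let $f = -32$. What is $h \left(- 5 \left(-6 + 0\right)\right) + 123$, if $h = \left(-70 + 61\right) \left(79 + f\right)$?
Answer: $-12567$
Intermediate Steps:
$h = -423$ ($h = \left(-70 + 61\right) \left(79 - 32\right) = \left(-9\right) 47 = -423$)
$h \left(- 5 \left(-6 + 0\right)\right) + 123 = - 423 \left(- 5 \left(-6 + 0\right)\right) + 123 = - 423 \left(\left(-5\right) \left(-6\right)\right) + 123 = \left(-423\right) 30 + 123 = -12690 + 123 = -12567$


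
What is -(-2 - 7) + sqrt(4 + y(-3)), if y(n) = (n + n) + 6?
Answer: 11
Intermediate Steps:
y(n) = 6 + 2*n (y(n) = 2*n + 6 = 6 + 2*n)
-(-2 - 7) + sqrt(4 + y(-3)) = -(-2 - 7) + sqrt(4 + (6 + 2*(-3))) = -1*(-9) + sqrt(4 + (6 - 6)) = 9 + sqrt(4 + 0) = 9 + sqrt(4) = 9 + 2 = 11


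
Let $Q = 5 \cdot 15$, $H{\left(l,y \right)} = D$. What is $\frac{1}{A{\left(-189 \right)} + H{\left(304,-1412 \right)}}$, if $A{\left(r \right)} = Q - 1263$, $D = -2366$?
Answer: $- \frac{1}{3554} \approx -0.00028137$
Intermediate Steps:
$H{\left(l,y \right)} = -2366$
$Q = 75$
$A{\left(r \right)} = -1188$ ($A{\left(r \right)} = 75 - 1263 = -1188$)
$\frac{1}{A{\left(-189 \right)} + H{\left(304,-1412 \right)}} = \frac{1}{-1188 - 2366} = \frac{1}{-3554} = - \frac{1}{3554}$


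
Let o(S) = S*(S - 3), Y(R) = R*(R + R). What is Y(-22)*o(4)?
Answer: 3872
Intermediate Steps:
Y(R) = 2*R² (Y(R) = R*(2*R) = 2*R²)
o(S) = S*(-3 + S)
Y(-22)*o(4) = (2*(-22)²)*(4*(-3 + 4)) = (2*484)*(4*1) = 968*4 = 3872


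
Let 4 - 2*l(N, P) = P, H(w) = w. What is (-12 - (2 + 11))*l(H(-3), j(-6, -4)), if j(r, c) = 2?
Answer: -25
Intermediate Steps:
l(N, P) = 2 - P/2
(-12 - (2 + 11))*l(H(-3), j(-6, -4)) = (-12 - (2 + 11))*(2 - ½*2) = (-12 - 1*13)*(2 - 1) = (-12 - 13)*1 = -25*1 = -25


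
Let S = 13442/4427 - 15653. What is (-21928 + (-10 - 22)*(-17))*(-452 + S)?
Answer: 1524324075912/4427 ≈ 3.4432e+8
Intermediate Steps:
S = -69282389/4427 (S = 13442*(1/4427) - 15653 = 13442/4427 - 15653 = -69282389/4427 ≈ -15650.)
(-21928 + (-10 - 22)*(-17))*(-452 + S) = (-21928 + (-10 - 22)*(-17))*(-452 - 69282389/4427) = (-21928 - 32*(-17))*(-71283393/4427) = (-21928 + 544)*(-71283393/4427) = -21384*(-71283393/4427) = 1524324075912/4427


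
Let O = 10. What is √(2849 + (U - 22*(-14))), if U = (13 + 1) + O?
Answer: √3181 ≈ 56.400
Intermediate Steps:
U = 24 (U = (13 + 1) + 10 = 14 + 10 = 24)
√(2849 + (U - 22*(-14))) = √(2849 + (24 - 22*(-14))) = √(2849 + (24 + 308)) = √(2849 + 332) = √3181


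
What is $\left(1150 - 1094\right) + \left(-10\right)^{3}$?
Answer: $-944$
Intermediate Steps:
$\left(1150 - 1094\right) + \left(-10\right)^{3} = 56 - 1000 = -944$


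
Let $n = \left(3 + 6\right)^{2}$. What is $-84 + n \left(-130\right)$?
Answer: $-10614$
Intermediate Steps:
$n = 81$ ($n = 9^{2} = 81$)
$-84 + n \left(-130\right) = -84 + 81 \left(-130\right) = -84 - 10530 = -10614$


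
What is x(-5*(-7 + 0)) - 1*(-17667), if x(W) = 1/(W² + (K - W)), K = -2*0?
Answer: 21023731/1190 ≈ 17667.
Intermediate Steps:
K = 0
x(W) = 1/(W² - W) (x(W) = 1/(W² + (0 - W)) = 1/(W² - W))
x(-5*(-7 + 0)) - 1*(-17667) = 1/(((-5*(-7 + 0)))*(-1 - 5*(-7 + 0))) - 1*(-17667) = 1/(((-5*(-7)))*(-1 - 5*(-7))) + 17667 = 1/(35*(-1 + 35)) + 17667 = (1/35)/34 + 17667 = (1/35)*(1/34) + 17667 = 1/1190 + 17667 = 21023731/1190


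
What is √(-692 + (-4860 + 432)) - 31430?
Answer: -31430 + 32*I*√5 ≈ -31430.0 + 71.554*I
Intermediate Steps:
√(-692 + (-4860 + 432)) - 31430 = √(-692 - 4428) - 31430 = √(-5120) - 31430 = 32*I*√5 - 31430 = -31430 + 32*I*√5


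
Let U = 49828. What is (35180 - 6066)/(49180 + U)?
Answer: 14557/49504 ≈ 0.29406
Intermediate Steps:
(35180 - 6066)/(49180 + U) = (35180 - 6066)/(49180 + 49828) = 29114/99008 = 29114*(1/99008) = 14557/49504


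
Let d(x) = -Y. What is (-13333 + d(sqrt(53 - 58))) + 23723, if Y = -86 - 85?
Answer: 10561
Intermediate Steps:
Y = -171
d(x) = 171 (d(x) = -1*(-171) = 171)
(-13333 + d(sqrt(53 - 58))) + 23723 = (-13333 + 171) + 23723 = -13162 + 23723 = 10561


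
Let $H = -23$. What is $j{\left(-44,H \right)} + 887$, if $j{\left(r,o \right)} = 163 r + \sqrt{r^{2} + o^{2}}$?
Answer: $-6285 + \sqrt{2465} \approx -6235.4$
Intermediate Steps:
$j{\left(r,o \right)} = \sqrt{o^{2} + r^{2}} + 163 r$ ($j{\left(r,o \right)} = 163 r + \sqrt{o^{2} + r^{2}} = \sqrt{o^{2} + r^{2}} + 163 r$)
$j{\left(-44,H \right)} + 887 = \left(\sqrt{\left(-23\right)^{2} + \left(-44\right)^{2}} + 163 \left(-44\right)\right) + 887 = \left(\sqrt{529 + 1936} - 7172\right) + 887 = \left(\sqrt{2465} - 7172\right) + 887 = \left(-7172 + \sqrt{2465}\right) + 887 = -6285 + \sqrt{2465}$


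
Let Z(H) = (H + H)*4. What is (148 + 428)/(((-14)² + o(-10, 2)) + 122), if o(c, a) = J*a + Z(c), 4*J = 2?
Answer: 576/239 ≈ 2.4100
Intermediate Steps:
J = ½ (J = (¼)*2 = ½ ≈ 0.50000)
Z(H) = 8*H (Z(H) = (2*H)*4 = 8*H)
o(c, a) = a/2 + 8*c
(148 + 428)/(((-14)² + o(-10, 2)) + 122) = (148 + 428)/(((-14)² + ((½)*2 + 8*(-10))) + 122) = 576/((196 + (1 - 80)) + 122) = 576/((196 - 79) + 122) = 576/(117 + 122) = 576/239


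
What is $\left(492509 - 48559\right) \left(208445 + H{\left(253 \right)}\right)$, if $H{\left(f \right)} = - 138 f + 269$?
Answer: $77158510000$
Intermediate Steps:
$H{\left(f \right)} = 269 - 138 f$
$\left(492509 - 48559\right) \left(208445 + H{\left(253 \right)}\right) = \left(492509 - 48559\right) \left(208445 + \left(269 - 34914\right)\right) = 443950 \left(208445 + \left(269 - 34914\right)\right) = 443950 \left(208445 - 34645\right) = 443950 \cdot 173800 = 77158510000$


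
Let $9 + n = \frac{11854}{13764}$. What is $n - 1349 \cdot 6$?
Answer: $- \frac{55758919}{6882} \approx -8102.1$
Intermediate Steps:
$n = - \frac{56011}{6882}$ ($n = -9 + \frac{11854}{13764} = -9 + 11854 \cdot \frac{1}{13764} = -9 + \frac{5927}{6882} = - \frac{56011}{6882} \approx -8.1388$)
$n - 1349 \cdot 6 = - \frac{56011}{6882} - 1349 \cdot 6 = - \frac{56011}{6882} - 8094 = - \frac{55758919}{6882}$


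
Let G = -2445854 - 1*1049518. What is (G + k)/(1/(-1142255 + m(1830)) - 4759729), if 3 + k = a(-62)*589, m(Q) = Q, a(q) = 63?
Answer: 657315880650/904685657471 ≈ 0.72657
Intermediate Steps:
G = -3495372 (G = -2445854 - 1049518 = -3495372)
k = 37104 (k = -3 + 63*589 = -3 + 37107 = 37104)
(G + k)/(1/(-1142255 + m(1830)) - 4759729) = (-3495372 + 37104)/(1/(-1142255 + 1830) - 4759729) = -3458268/(1/(-1140425) - 4759729) = -3458268/(-1/1140425 - 4759729) = -3458268/(-5428113944826/1140425) = -3458268*(-1140425/5428113944826) = 657315880650/904685657471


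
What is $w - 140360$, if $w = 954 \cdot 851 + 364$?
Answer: $671858$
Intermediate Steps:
$w = 812218$ ($w = 811854 + 364 = 812218$)
$w - 140360 = 812218 - 140360 = 671858$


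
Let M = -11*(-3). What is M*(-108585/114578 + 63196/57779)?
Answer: 31908972909/6620202262 ≈ 4.8199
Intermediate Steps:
M = 33
M*(-108585/114578 + 63196/57779) = 33*(-108585/114578 + 63196/57779) = 33*(966938573/6620202262) = 31908972909/6620202262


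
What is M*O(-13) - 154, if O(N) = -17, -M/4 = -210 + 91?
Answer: -8246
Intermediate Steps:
M = 476 (M = -4*(-210 + 91) = -4*(-119) = 476)
M*O(-13) - 154 = 476*(-17) - 154 = -8092 - 154 = -8246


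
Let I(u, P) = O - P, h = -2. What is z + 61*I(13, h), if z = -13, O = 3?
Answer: 292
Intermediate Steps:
I(u, P) = 3 - P
z + 61*I(13, h) = -13 + 61*(3 - 1*(-2)) = -13 + 61*(3 + 2) = -13 + 61*5 = -13 + 305 = 292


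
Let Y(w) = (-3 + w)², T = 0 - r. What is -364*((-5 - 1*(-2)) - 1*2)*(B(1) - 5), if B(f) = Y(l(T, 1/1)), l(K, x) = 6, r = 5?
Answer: 7280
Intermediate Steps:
T = -5 (T = 0 - 1*5 = 0 - 5 = -5)
B(f) = 9 (B(f) = (-3 + 6)² = 3² = 9)
-364*((-5 - 1*(-2)) - 1*2)*(B(1) - 5) = -364*((-5 - 1*(-2)) - 1*2)*(9 - 5) = -364*((-5 + 2) - 2)*4 = -364*(-3 - 2)*4 = -(-1820)*4 = -364*(-20) = 7280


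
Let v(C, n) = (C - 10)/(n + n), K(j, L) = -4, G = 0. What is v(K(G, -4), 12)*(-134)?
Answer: 469/6 ≈ 78.167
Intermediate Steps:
v(C, n) = (-10 + C)/(2*n) (v(C, n) = (-10 + C)/((2*n)) = (-10 + C)*(1/(2*n)) = (-10 + C)/(2*n))
v(K(G, -4), 12)*(-134) = ((½)*(-10 - 4)/12)*(-134) = ((½)*(1/12)*(-14))*(-134) = -7/12*(-134) = 469/6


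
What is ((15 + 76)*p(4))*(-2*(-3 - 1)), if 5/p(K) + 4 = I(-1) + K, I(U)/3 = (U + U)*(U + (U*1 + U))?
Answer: 1820/9 ≈ 202.22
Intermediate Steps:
I(U) = 18*U**2 (I(U) = 3*((U + U)*(U + (U*1 + U))) = 3*((2*U)*(U + (U + U))) = 3*((2*U)*(U + 2*U)) = 3*((2*U)*(3*U)) = 3*(6*U**2) = 18*U**2)
p(K) = 5/(14 + K) (p(K) = 5/(-4 + (18*(-1)**2 + K)) = 5/(-4 + (18*1 + K)) = 5/(-4 + (18 + K)) = 5/(14 + K))
((15 + 76)*p(4))*(-2*(-3 - 1)) = ((15 + 76)*(5/(14 + 4)))*(-2*(-3 - 1)) = (91*(5/18))*(-2*(-4)) = (91*(5*(1/18)))*8 = (91*(5/18))*8 = (455/18)*8 = 1820/9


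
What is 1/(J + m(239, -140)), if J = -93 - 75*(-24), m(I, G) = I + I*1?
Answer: 1/2185 ≈ 0.00045767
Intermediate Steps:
m(I, G) = 2*I (m(I, G) = I + I = 2*I)
J = 1707 (J = -93 + 1800 = 1707)
1/(J + m(239, -140)) = 1/(1707 + 2*239) = 1/(1707 + 478) = 1/2185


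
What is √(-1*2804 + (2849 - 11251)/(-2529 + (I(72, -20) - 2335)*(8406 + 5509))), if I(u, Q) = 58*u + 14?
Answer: I*√466968098476169314/12904898 ≈ 52.953*I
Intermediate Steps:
I(u, Q) = 14 + 58*u
√(-1*2804 + (2849 - 11251)/(-2529 + (I(72, -20) - 2335)*(8406 + 5509))) = √(-1*2804 + (2849 - 11251)/(-2529 + ((14 + 58*72) - 2335)*(8406 + 5509))) = √(-2804 - 8402/(-2529 + ((14 + 4176) - 2335)*13915)) = √(-2804 - 8402/(-2529 + (4190 - 2335)*13915)) = √(-2804 - 8402/(-2529 + 1855*13915)) = √(-2804 - 8402/(-2529 + 25812325)) = √(-2804 - 8402/25809796) = √(-2804 - 8402*1/25809796) = √(-2804 - 4201/12904898) = √(-36185338193/12904898) = I*√466968098476169314/12904898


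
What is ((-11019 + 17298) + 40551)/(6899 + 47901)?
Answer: 4683/5480 ≈ 0.85456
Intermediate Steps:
((-11019 + 17298) + 40551)/(6899 + 47901) = (6279 + 40551)/54800 = 46830*(1/54800) = 4683/5480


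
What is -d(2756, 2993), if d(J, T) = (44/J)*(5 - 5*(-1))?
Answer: -110/689 ≈ -0.15965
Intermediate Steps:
d(J, T) = 440/J (d(J, T) = (44/J)*(5 + 5) = (44/J)*10 = 440/J)
-d(2756, 2993) = -440/2756 = -1*110/689 = -110/689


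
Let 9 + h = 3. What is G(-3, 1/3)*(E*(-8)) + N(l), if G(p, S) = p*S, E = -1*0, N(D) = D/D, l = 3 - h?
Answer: 1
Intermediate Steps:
h = -6 (h = -9 + 3 = -6)
l = 9 (l = 3 - 1*(-6) = 3 + 6 = 9)
N(D) = 1
E = 0
G(p, S) = S*p
G(-3, 1/3)*(E*(-8)) + N(l) = (-3/3)*(0*(-8)) + 1 = ((⅓)*(-3))*0 + 1 = -1*0 + 1 = 0 + 1 = 1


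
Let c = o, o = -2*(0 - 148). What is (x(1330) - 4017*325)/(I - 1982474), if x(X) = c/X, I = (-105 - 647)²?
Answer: 868173977/942285050 ≈ 0.92135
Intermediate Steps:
o = 296 (o = -2*(-148) = 296)
I = 565504 (I = (-752)² = 565504)
c = 296
x(X) = 296/X
(x(1330) - 4017*325)/(I - 1982474) = (296/1330 - 4017*325)/(565504 - 1982474) = (296*(1/1330) - 1305525)/(-1416970) = (148/665 - 1305525)*(-1/1416970) = -868173977/665*(-1/1416970) = 868173977/942285050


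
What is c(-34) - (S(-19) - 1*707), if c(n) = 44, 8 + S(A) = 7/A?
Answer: 14428/19 ≈ 759.37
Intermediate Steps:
S(A) = -8 + 7/A
c(-34) - (S(-19) - 1*707) = 44 - ((-8 + 7/(-19)) - 1*707) = 44 - ((-8 + 7*(-1/19)) - 707) = 44 - ((-8 - 7/19) - 707) = 44 - (-159/19 - 707) = 44 - 1*(-13592/19) = 44 + 13592/19 = 14428/19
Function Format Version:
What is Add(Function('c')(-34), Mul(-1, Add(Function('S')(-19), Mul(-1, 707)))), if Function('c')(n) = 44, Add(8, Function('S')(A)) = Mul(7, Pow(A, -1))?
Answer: Rational(14428, 19) ≈ 759.37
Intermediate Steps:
Function('S')(A) = Add(-8, Mul(7, Pow(A, -1)))
Add(Function('c')(-34), Mul(-1, Add(Function('S')(-19), Mul(-1, 707)))) = Add(44, Mul(-1, Add(Add(-8, Mul(7, Pow(-19, -1))), Mul(-1, 707)))) = Add(44, Mul(-1, Add(Add(-8, Mul(7, Rational(-1, 19))), -707))) = Add(44, Mul(-1, Add(Add(-8, Rational(-7, 19)), -707))) = Add(44, Mul(-1, Add(Rational(-159, 19), -707))) = Add(44, Mul(-1, Rational(-13592, 19))) = Add(44, Rational(13592, 19)) = Rational(14428, 19)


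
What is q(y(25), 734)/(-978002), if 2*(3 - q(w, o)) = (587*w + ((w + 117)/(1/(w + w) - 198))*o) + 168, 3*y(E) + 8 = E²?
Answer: 87732804977/1433725503948 ≈ 0.061192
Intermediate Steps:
y(E) = -8/3 + E²/3
q(w, o) = -81 - 587*w/2 - o*(117 + w)/(2*(-198 + 1/(2*w))) (q(w, o) = 3 - ((587*w + ((w + 117)/(1/(w + w) - 198))*o) + 168)/2 = 3 - ((587*w + ((117 + w)/(1/(2*w) - 198))*o) + 168)/2 = 3 - ((587*w + ((117 + w)/(-198 + 1/(2*w)))*o) + 168)/2 = 3 - ((587*w + o*(117 + w)/(-198 + 1/(2*w))) + 168)/2 = 3 - (168 + 587*w + o*(117 + w)/(-198 + 1/(2*w)))/2 = 3 + (-84 - 587*w/2 - o*(117 + w)/(2*(-198 + 1/(2*w)))) = -81 - 587*w/2 - o*(117 + w)/(2*(-198 + 1/(2*w))))
q(y(25), 734)/(-978002) = ((162 - 232452*(-8/3 + (⅓)*25²)² - 63565*(-8/3 + (⅓)*25²) + 2*734*(-8/3 + (⅓)*25²)² + 234*734*(-8/3 + (⅓)*25²))/(2*(-1 + 396*(-8/3 + (⅓)*25²))))/(-978002) = ((162 - 232452*(-8/3 + (⅓)*625)² - 63565*(-8/3 + (⅓)*625) + 2*734*(-8/3 + (⅓)*625)² + 234*734*(-8/3 + (⅓)*625))/(2*(-1 + 396*(-8/3 + (⅓)*625))))*(-1/978002) = ((162 - 232452*(-8/3 + 625/3)² - 63565*(-8/3 + 625/3) + 2*734*(-8/3 + 625/3)² + 234*734*(-8/3 + 625/3))/(2*(-1 + 396*(-8/3 + 625/3))))*(-1/978002) = ((162 - 232452*(617/3)² - 63565*617/3 + 2*734*(617/3)² + 234*734*(617/3))/(2*(-1 + 396*(617/3))))*(-1/978002) = ((162 - 232452*380689/9 - 39219605/3 + 2*734*(380689/9) + 35324484)/(2*(-1 + 81444)))*(-1/978002) = ((½)*(162 - 9832435492 - 39219605/3 + 558851452/9 + 35324484)/81443)*(-1/978002) = ((½)*(1/81443)*(-87732804977/9))*(-1/978002) = -87732804977/1465974*(-1/978002) = 87732804977/1433725503948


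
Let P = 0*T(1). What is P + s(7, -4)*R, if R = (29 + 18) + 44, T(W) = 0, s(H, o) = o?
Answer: -364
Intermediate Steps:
P = 0 (P = 0*0 = 0)
R = 91 (R = 47 + 44 = 91)
P + s(7, -4)*R = 0 - 4*91 = 0 - 364 = -364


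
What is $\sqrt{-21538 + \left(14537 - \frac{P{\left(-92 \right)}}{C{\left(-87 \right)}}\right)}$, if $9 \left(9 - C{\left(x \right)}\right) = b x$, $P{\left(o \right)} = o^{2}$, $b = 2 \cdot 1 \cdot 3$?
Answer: $\frac{3 i \sqrt{3554953}}{67} \approx 84.423 i$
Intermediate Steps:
$b = 6$ ($b = 2 \cdot 3 = 6$)
$C{\left(x \right)} = 9 - \frac{2 x}{3}$ ($C{\left(x \right)} = 9 - \frac{6 x}{9} = 9 - \frac{2 x}{3}$)
$\sqrt{-21538 + \left(14537 - \frac{P{\left(-92 \right)}}{C{\left(-87 \right)}}\right)} = \sqrt{-21538 + \left(14537 - \frac{\left(-92\right)^{2}}{9 - -58}\right)} = \sqrt{-21538 + \left(14537 - \frac{8464}{9 + 58}\right)} = \sqrt{-21538 + \left(14537 - \frac{8464}{67}\right)} = \sqrt{-21538 + \frac{965515}{67}} = \sqrt{- \frac{477531}{67}} = \frac{3 i \sqrt{3554953}}{67}$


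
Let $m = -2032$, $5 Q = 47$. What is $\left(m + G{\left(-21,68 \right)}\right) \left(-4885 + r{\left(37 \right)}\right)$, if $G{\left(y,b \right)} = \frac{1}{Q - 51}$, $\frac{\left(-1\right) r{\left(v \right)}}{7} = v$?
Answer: $\frac{271771023}{26} \approx 1.0453 \cdot 10^{7}$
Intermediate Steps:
$Q = \frac{47}{5}$ ($Q = \frac{1}{5} \cdot 47 = \frac{47}{5} \approx 9.4$)
$r{\left(v \right)} = - 7 v$
$G{\left(y,b \right)} = - \frac{5}{208}$ ($G{\left(y,b \right)} = \frac{1}{\frac{47}{5} - 51} = \frac{1}{- \frac{208}{5}} = - \frac{5}{208}$)
$\left(m + G{\left(-21,68 \right)}\right) \left(-4885 + r{\left(37 \right)}\right) = \left(-2032 - \frac{5}{208}\right) \left(-4885 - 259\right) = - \frac{422661 \left(-4885 - 259\right)}{208} = \left(- \frac{422661}{208}\right) \left(-5144\right) = \frac{271771023}{26}$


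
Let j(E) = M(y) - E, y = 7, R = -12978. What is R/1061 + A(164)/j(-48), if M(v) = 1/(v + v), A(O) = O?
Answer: -6298138/714053 ≈ -8.8203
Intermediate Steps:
M(v) = 1/(2*v)
j(E) = 1/14 - E (j(E) = (½)/7 - E = (½)*(⅐) - E = 1/14 - E)
R/1061 + A(164)/j(-48) = -12978/1061 + 164/(1/14 - 1*(-48)) = -12978*1/1061 + 164/(1/14 + 48) = -12978/1061 + 164/(673/14) = -12978/1061 + 164*(14/673) = -12978/1061 + 2296/673 = -6298138/714053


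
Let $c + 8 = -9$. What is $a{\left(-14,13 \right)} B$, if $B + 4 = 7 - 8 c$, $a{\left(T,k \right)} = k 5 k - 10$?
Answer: $116065$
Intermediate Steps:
$c = -17$ ($c = -8 - 9 = -17$)
$a{\left(T,k \right)} = -10 + 5 k^{2}$ ($a{\left(T,k \right)} = 5 k k - 10 = 5 k^{2} - 10 = -10 + 5 k^{2}$)
$B = 139$ ($B = -4 + \left(7 - -136\right) = -4 + \left(7 + 136\right) = -4 + 143 = 139$)
$a{\left(-14,13 \right)} B = \left(-10 + 5 \cdot 13^{2}\right) 139 = \left(-10 + 5 \cdot 169\right) 139 = \left(-10 + 845\right) 139 = 835 \cdot 139 = 116065$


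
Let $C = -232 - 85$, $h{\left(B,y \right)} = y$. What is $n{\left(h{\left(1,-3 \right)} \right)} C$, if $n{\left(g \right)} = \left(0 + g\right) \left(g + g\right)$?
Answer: $-5706$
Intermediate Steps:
$C = -317$ ($C = -232 - 85 = -317$)
$n{\left(g \right)} = 2 g^{2}$ ($n{\left(g \right)} = g 2 g = 2 g^{2}$)
$n{\left(h{\left(1,-3 \right)} \right)} C = 2 \left(-3\right)^{2} \left(-317\right) = 2 \cdot 9 \left(-317\right) = 18 \left(-317\right) = -5706$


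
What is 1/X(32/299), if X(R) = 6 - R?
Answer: 299/1762 ≈ 0.16969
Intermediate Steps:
1/X(32/299) = 1/(6 - 32/299) = 1/(1762/299) = 299/1762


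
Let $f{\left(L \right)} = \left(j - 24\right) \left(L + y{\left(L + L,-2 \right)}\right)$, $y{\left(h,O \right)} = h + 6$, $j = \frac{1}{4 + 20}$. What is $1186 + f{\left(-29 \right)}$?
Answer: $\frac{25013}{8} \approx 3126.6$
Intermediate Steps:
$j = \frac{1}{24} \approx 0.041667$
$y{\left(h,O \right)} = 6 + h$
$f{\left(L \right)} = - \frac{575}{4} - \frac{575 L}{8}$ ($f{\left(L \right)} = \left(\frac{1}{24} - 24\right) \left(L + \left(6 + \left(L + L\right)\right)\right) = - \frac{575 \left(L + \left(6 + 2 L\right)\right)}{24} = - \frac{575 \left(6 + 3 L\right)}{24} = - \frac{575}{4} - \frac{575 L}{8}$)
$1186 + f{\left(-29 \right)} = 1186 - - \frac{15525}{8} = 1186 + \left(- \frac{575}{4} + \frac{16675}{8}\right) = 1186 + \frac{15525}{8} = \frac{25013}{8}$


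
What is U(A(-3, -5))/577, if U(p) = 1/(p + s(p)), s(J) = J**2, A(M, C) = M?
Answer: 1/3462 ≈ 0.00028885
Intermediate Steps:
U(p) = 1/(p + p**2)
U(A(-3, -5))/577 = (1/((-3)*(1 - 3)))/577 = -1/3/(-2)*(1/577) = -1/3*(-1/2)*(1/577) = (1/6)*(1/577) = 1/3462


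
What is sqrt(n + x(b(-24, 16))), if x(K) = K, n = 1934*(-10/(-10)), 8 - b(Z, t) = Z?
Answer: sqrt(1966) ≈ 44.340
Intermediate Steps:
b(Z, t) = 8 - Z
n = 1934 (n = 1934*(-10*(-1/10)) = 1934*1 = 1934)
sqrt(n + x(b(-24, 16))) = sqrt(1934 + (8 - 1*(-24))) = sqrt(1934 + (8 + 24)) = sqrt(1934 + 32) = sqrt(1966)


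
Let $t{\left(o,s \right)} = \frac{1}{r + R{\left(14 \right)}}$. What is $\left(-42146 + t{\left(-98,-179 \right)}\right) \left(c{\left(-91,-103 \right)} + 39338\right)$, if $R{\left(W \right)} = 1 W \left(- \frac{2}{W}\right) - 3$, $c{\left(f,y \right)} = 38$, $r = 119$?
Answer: $- \frac{94593811384}{57} \approx -1.6595 \cdot 10^{9}$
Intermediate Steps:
$R{\left(W \right)} = -5$ ($R{\left(W \right)} = W \left(- \frac{2}{W}\right) - 3 = -2 - 3 = -5$)
$t{\left(o,s \right)} = \frac{1}{114}$ ($t{\left(o,s \right)} = \frac{1}{119 - 5} = \frac{1}{114}$)
$\left(-42146 + t{\left(-98,-179 \right)}\right) \left(c{\left(-91,-103 \right)} + 39338\right) = \left(-42146 + \frac{1}{114}\right) \left(38 + 39338\right) = \left(- \frac{4804643}{114}\right) 39376 = - \frac{94593811384}{57}$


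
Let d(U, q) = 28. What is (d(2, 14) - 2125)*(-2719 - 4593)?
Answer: 15333264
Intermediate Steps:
(d(2, 14) - 2125)*(-2719 - 4593) = (28 - 2125)*(-2719 - 4593) = -2097*(-7312) = 15333264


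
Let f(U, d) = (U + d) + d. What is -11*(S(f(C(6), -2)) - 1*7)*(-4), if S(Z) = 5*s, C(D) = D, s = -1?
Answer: -528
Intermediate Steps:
f(U, d) = U + 2*d
S(Z) = -5 (S(Z) = 5*(-1) = -5)
-11*(S(f(C(6), -2)) - 1*7)*(-4) = -11*(-5 - 1*7)*(-4) = -11*(-5 - 7)*(-4) = -11*(-12)*(-4) = 132*(-4) = -528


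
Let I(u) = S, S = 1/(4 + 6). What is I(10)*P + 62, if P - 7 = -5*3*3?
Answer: 291/5 ≈ 58.200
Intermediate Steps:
P = -38 (P = 7 - 5*3*3 = 7 - 15*3 = 7 - 45 = -38)
S = ⅒ (S = 1/10 = ⅒ ≈ 0.10000)
I(u) = ⅒
I(10)*P + 62 = (⅒)*(-38) + 62 = -19/5 + 62 = 291/5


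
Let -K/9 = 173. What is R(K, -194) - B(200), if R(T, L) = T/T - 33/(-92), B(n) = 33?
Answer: -2911/92 ≈ -31.641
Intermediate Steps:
K = -1557 (K = -9*173 = -1557)
R(T, L) = 125/92 (R(T, L) = 1 - 33*(-1/92) = 1 + 33/92 = 125/92)
R(K, -194) - B(200) = 125/92 - 1*33 = 125/92 - 33 = -2911/92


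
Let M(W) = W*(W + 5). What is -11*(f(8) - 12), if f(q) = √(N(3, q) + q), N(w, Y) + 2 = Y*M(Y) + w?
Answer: -187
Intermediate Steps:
M(W) = W*(5 + W)
N(w, Y) = -2 + w + Y²*(5 + Y) (N(w, Y) = -2 + (Y*(Y*(5 + Y)) + w) = -2 + (Y²*(5 + Y) + w) = -2 + (w + Y²*(5 + Y)) = -2 + w + Y²*(5 + Y))
f(q) = √(1 + q + q²*(5 + q)) (f(q) = √((-2 + 3 + q²*(5 + q)) + q) = √((1 + q²*(5 + q)) + q) = √(1 + q + q²*(5 + q)))
-11*(f(8) - 12) = -11*(√(1 + 8 + 8²*(5 + 8)) - 12) = -11*(√(1 + 8 + 64*13) - 12) = -11*(√(1 + 8 + 832) - 12) = -11*(√841 - 12) = -11*(29 - 12) = -11*17 = -187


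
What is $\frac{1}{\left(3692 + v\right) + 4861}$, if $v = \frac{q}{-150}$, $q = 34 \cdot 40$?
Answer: $\frac{15}{128159} \approx 0.00011704$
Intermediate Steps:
$q = 1360$
$v = - \frac{136}{15}$ ($v = \frac{1360}{-150} = 1360 \left(- \frac{1}{150}\right) = - \frac{136}{15} \approx -9.0667$)
$\frac{1}{\left(3692 + v\right) + 4861} = \frac{1}{\left(3692 - \frac{136}{15}\right) + 4861} = \frac{1}{\frac{55244}{15} + 4861} = \frac{1}{\frac{128159}{15}} = \frac{15}{128159}$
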